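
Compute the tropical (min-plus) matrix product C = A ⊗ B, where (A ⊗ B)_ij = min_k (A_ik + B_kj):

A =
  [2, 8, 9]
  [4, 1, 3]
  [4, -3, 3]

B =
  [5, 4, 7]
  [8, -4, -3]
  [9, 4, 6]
A ⊗ B =
  [7, 4, 5]
  [9, -3, -2]
  [5, -7, -6]

Apply the min-plus product entry-by-entry:
  C[0][0] = min over k of (A[0][0] + B[0][0] = 2 + 5 = 7, A[0][1] + B[1][0] = 8 + 8 = 16, A[0][2] + B[2][0] = 9 + 9 = 18) = 7 (attained at k = 0)
  C[0][1] = min over k of (A[0][0] + B[0][1] = 2 + 4 = 6, A[0][1] + B[1][1] = 8 + -4 = 4, A[0][2] + B[2][1] = 9 + 4 = 13) = 4 (attained at k = 1)
  C[0][2] = min over k of (A[0][0] + B[0][2] = 2 + 7 = 9, A[0][1] + B[1][2] = 8 + -3 = 5, A[0][2] + B[2][2] = 9 + 6 = 15) = 5 (attained at k = 1)
  C[1][0] = min over k of (A[1][0] + B[0][0] = 4 + 5 = 9, A[1][1] + B[1][0] = 1 + 8 = 9, A[1][2] + B[2][0] = 3 + 9 = 12) = 9 (attained at k = 0)
  C[1][1] = min over k of (A[1][0] + B[0][1] = 4 + 4 = 8, A[1][1] + B[1][1] = 1 + -4 = -3, A[1][2] + B[2][1] = 3 + 4 = 7) = -3 (attained at k = 1)
  C[1][2] = min over k of (A[1][0] + B[0][2] = 4 + 7 = 11, A[1][1] + B[1][2] = 1 + -3 = -2, A[1][2] + B[2][2] = 3 + 6 = 9) = -2 (attained at k = 1)
  C[2][0] = min over k of (A[2][0] + B[0][0] = 4 + 5 = 9, A[2][1] + B[1][0] = -3 + 8 = 5, A[2][2] + B[2][0] = 3 + 9 = 12) = 5 (attained at k = 1)
  C[2][1] = min over k of (A[2][0] + B[0][1] = 4 + 4 = 8, A[2][1] + B[1][1] = -3 + -4 = -7, A[2][2] + B[2][1] = 3 + 4 = 7) = -7 (attained at k = 1)
  C[2][2] = min over k of (A[2][0] + B[0][2] = 4 + 7 = 11, A[2][1] + B[1][2] = -3 + -3 = -6, A[2][2] + B[2][2] = 3 + 6 = 9) = -6 (attained at k = 1)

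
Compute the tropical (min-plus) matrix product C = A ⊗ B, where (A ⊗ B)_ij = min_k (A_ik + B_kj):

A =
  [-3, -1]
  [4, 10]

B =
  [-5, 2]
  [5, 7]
A ⊗ B =
  [-8, -1]
  [-1, 6]

Apply the min-plus product entry-by-entry:
  C[0][0] = min over k of (A[0][0] + B[0][0] = -3 + -5 = -8, A[0][1] + B[1][0] = -1 + 5 = 4) = -8 (attained at k = 0)
  C[0][1] = min over k of (A[0][0] + B[0][1] = -3 + 2 = -1, A[0][1] + B[1][1] = -1 + 7 = 6) = -1 (attained at k = 0)
  C[1][0] = min over k of (A[1][0] + B[0][0] = 4 + -5 = -1, A[1][1] + B[1][0] = 10 + 5 = 15) = -1 (attained at k = 0)
  C[1][1] = min over k of (A[1][0] + B[0][1] = 4 + 2 = 6, A[1][1] + B[1][1] = 10 + 7 = 17) = 6 (attained at k = 0)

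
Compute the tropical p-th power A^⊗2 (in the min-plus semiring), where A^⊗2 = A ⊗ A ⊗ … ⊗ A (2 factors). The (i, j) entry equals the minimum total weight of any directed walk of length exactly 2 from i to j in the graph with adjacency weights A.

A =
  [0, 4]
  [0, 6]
A^⊗2 =
  [0, 4]
  [0, 4]

Each entry (A^⊗2)_ij equals the minimum over all length-2 walks i = v_0 → v_1 → … → v_2 = j of Σ_t A[v_t][v_{t+1}]. For example, for (i, j) = (0, 1) we minimise over 2 possible intermediate vertex sequences; the minimum is 4, attained along the walk 0 → 0 → 1.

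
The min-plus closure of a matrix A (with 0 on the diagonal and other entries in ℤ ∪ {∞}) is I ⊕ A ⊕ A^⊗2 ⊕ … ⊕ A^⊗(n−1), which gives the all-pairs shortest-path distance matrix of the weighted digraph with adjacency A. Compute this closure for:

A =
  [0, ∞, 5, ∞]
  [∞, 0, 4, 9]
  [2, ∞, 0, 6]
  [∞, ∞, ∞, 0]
Closure =
  [0, ∞, 5, 11]
  [6, 0, 4, 9]
  [2, ∞, 0, 6]
  [∞, ∞, ∞, 0]

This is the Floyd-Warshall all-pairs shortest-path computation. For each intermediate vertex k = 0, 1, …, 3, update dist[i][j] ← min(dist[i][j], dist[i][k] + dist[k][j]). The final matrix gives, for each (i, j), the minimum total weight of any directed path from i to j (possibly empty when i = j).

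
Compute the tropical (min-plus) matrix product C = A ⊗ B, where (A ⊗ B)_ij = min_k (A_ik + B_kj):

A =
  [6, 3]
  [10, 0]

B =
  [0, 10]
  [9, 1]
A ⊗ B =
  [6, 4]
  [9, 1]

Apply the min-plus product entry-by-entry:
  C[0][0] = min over k of (A[0][0] + B[0][0] = 6 + 0 = 6, A[0][1] + B[1][0] = 3 + 9 = 12) = 6 (attained at k = 0)
  C[0][1] = min over k of (A[0][0] + B[0][1] = 6 + 10 = 16, A[0][1] + B[1][1] = 3 + 1 = 4) = 4 (attained at k = 1)
  C[1][0] = min over k of (A[1][0] + B[0][0] = 10 + 0 = 10, A[1][1] + B[1][0] = 0 + 9 = 9) = 9 (attained at k = 1)
  C[1][1] = min over k of (A[1][0] + B[0][1] = 10 + 10 = 20, A[1][1] + B[1][1] = 0 + 1 = 1) = 1 (attained at k = 1)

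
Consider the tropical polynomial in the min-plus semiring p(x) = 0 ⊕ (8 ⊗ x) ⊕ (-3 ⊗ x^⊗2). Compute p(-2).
p(-2) = -7

A tropical monomial a ⊗ x^⊗i evaluates to a + i · x. Evaluating each term at x = -2:
  Term 0 contributes 0 + 0 · -2 = 0
  Term 1 contributes 8 + 1 · -2 = 6
  Term 2 contributes -3 + 2 · -2 = -7
p(-2) = ⊕ of these = min[0, 6, -7] = -7.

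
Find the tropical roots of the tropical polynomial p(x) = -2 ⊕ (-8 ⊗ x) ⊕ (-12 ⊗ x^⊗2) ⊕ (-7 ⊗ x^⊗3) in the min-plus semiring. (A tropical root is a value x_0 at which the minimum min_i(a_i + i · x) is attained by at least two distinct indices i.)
Roots: {-5, 4, 6}

Each tropical root is a break point of the lower envelope of the lines y = a_i + i · x (there are 4 lines, with slopes 0, 1, ..., 3). Only the lines that attain the minimum somewhere contribute to roots; other lines are dominated. Here the surviving (envelope) indices are i = 3, i = 2, i = 1, i = 0.
Intersections between consecutive envelope lines give the roots: for adjacent envelope indices i < j the intersection is x = (a_i − a_j) / (j − i). Reading off the sorted break points: {-5, 4, 6}.
Verification: at each break x_0, at least two indices attain the minimum of min_i(a_i + i · x_0).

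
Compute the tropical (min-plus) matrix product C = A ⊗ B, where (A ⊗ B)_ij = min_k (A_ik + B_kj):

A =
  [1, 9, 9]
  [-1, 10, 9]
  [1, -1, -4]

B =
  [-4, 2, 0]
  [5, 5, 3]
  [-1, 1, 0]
A ⊗ B =
  [-3, 3, 1]
  [-5, 1, -1]
  [-5, -3, -4]

Apply the min-plus product entry-by-entry:
  C[0][0] = min over k of (A[0][0] + B[0][0] = 1 + -4 = -3, A[0][1] + B[1][0] = 9 + 5 = 14, A[0][2] + B[2][0] = 9 + -1 = 8) = -3 (attained at k = 0)
  C[0][1] = min over k of (A[0][0] + B[0][1] = 1 + 2 = 3, A[0][1] + B[1][1] = 9 + 5 = 14, A[0][2] + B[2][1] = 9 + 1 = 10) = 3 (attained at k = 0)
  C[0][2] = min over k of (A[0][0] + B[0][2] = 1 + 0 = 1, A[0][1] + B[1][2] = 9 + 3 = 12, A[0][2] + B[2][2] = 9 + 0 = 9) = 1 (attained at k = 0)
  C[1][0] = min over k of (A[1][0] + B[0][0] = -1 + -4 = -5, A[1][1] + B[1][0] = 10 + 5 = 15, A[1][2] + B[2][0] = 9 + -1 = 8) = -5 (attained at k = 0)
  C[1][1] = min over k of (A[1][0] + B[0][1] = -1 + 2 = 1, A[1][1] + B[1][1] = 10 + 5 = 15, A[1][2] + B[2][1] = 9 + 1 = 10) = 1 (attained at k = 0)
  C[1][2] = min over k of (A[1][0] + B[0][2] = -1 + 0 = -1, A[1][1] + B[1][2] = 10 + 3 = 13, A[1][2] + B[2][2] = 9 + 0 = 9) = -1 (attained at k = 0)
  C[2][0] = min over k of (A[2][0] + B[0][0] = 1 + -4 = -3, A[2][1] + B[1][0] = -1 + 5 = 4, A[2][2] + B[2][0] = -4 + -1 = -5) = -5 (attained at k = 2)
  C[2][1] = min over k of (A[2][0] + B[0][1] = 1 + 2 = 3, A[2][1] + B[1][1] = -1 + 5 = 4, A[2][2] + B[2][1] = -4 + 1 = -3) = -3 (attained at k = 2)
  C[2][2] = min over k of (A[2][0] + B[0][2] = 1 + 0 = 1, A[2][1] + B[1][2] = -1 + 3 = 2, A[2][2] + B[2][2] = -4 + 0 = -4) = -4 (attained at k = 2)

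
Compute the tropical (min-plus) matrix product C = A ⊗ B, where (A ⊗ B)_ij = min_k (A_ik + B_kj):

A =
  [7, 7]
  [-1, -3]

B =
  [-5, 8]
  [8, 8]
A ⊗ B =
  [2, 15]
  [-6, 5]

Apply the min-plus product entry-by-entry:
  C[0][0] = min over k of (A[0][0] + B[0][0] = 7 + -5 = 2, A[0][1] + B[1][0] = 7 + 8 = 15) = 2 (attained at k = 0)
  C[0][1] = min over k of (A[0][0] + B[0][1] = 7 + 8 = 15, A[0][1] + B[1][1] = 7 + 8 = 15) = 15 (attained at k = 0)
  C[1][0] = min over k of (A[1][0] + B[0][0] = -1 + -5 = -6, A[1][1] + B[1][0] = -3 + 8 = 5) = -6 (attained at k = 0)
  C[1][1] = min over k of (A[1][0] + B[0][1] = -1 + 8 = 7, A[1][1] + B[1][1] = -3 + 8 = 5) = 5 (attained at k = 1)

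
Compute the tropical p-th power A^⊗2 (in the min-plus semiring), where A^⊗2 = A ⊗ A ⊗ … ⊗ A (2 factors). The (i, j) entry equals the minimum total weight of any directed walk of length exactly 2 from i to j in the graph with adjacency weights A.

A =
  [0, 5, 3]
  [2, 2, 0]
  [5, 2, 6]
A^⊗2 =
  [0, 5, 3]
  [2, 2, 2]
  [4, 4, 2]

Each entry (A^⊗2)_ij equals the minimum over all length-2 walks i = v_0 → v_1 → … → v_2 = j of Σ_t A[v_t][v_{t+1}]. For example, for (i, j) = (0, 2) we minimise over 3 possible intermediate vertex sequences; the minimum is 3, attained along the walk 0 → 0 → 2.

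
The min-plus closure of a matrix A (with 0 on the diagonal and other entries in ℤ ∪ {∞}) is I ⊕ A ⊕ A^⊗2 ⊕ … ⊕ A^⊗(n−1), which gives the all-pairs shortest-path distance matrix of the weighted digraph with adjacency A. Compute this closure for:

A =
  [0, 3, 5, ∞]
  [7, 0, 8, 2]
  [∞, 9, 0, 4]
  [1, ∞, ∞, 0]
Closure =
  [0, 3, 5, 5]
  [3, 0, 8, 2]
  [5, 8, 0, 4]
  [1, 4, 6, 0]

This is the Floyd-Warshall all-pairs shortest-path computation. For each intermediate vertex k = 0, 1, …, 3, update dist[i][j] ← min(dist[i][j], dist[i][k] + dist[k][j]). The final matrix gives, for each (i, j), the minimum total weight of any directed path from i to j (possibly empty when i = j).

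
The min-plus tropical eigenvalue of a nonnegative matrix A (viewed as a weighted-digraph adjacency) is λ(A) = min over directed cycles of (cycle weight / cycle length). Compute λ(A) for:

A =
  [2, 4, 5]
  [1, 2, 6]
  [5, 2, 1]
λ(A) = 1

Enumerate directed cycles and compute their means (weight / length). Sample:
  cycle 0 → 0: weight = 2, length = 1, mean = 2/1 ≈ 2.000
  cycle 1 → 1: weight = 2, length = 1, mean = 2/1 ≈ 2.000
  cycle 2 → 2: weight = 1, length = 1, mean = 1/1 ≈ 1.000
  cycle 0 → 1 → 0: weight = 5, length = 2, mean = 5/2 ≈ 2.500
  cycle 0 → 2 → 0: weight = 10, length = 2, mean = 10/2 ≈ 5.000
  cycle 1 → 0 → 1: weight = 5, length = 2, mean = 5/2 ≈ 2.500
Minimum mean = 1.000, attained e.g. along the cycle 2 → 2 with weight 1 and length 1. So λ(A) = 1/1 = 1.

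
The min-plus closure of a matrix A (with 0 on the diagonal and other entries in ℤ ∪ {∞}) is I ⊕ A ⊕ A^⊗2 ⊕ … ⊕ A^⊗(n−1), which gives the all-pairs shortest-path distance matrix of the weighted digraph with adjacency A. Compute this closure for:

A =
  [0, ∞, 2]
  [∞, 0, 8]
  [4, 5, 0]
Closure =
  [0, 7, 2]
  [12, 0, 8]
  [4, 5, 0]

This is the Floyd-Warshall all-pairs shortest-path computation. For each intermediate vertex k = 0, 1, …, 2, update dist[i][j] ← min(dist[i][j], dist[i][k] + dist[k][j]). The final matrix gives, for each (i, j), the minimum total weight of any directed path from i to j (possibly empty when i = j).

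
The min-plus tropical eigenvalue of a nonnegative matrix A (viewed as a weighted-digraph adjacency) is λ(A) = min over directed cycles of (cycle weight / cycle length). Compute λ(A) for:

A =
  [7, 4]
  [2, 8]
λ(A) = 3

Enumerate directed cycles and compute their means (weight / length). Sample:
  cycle 0 → 0: weight = 7, length = 1, mean = 7/1 ≈ 7.000
  cycle 1 → 1: weight = 8, length = 1, mean = 8/1 ≈ 8.000
  cycle 0 → 1 → 0: weight = 6, length = 2, mean = 6/2 ≈ 3.000
  cycle 1 → 0 → 1: weight = 6, length = 2, mean = 6/2 ≈ 3.000
Minimum mean = 3.000, attained e.g. along the cycle 0 → 1 → 0 with weight 6 and length 2. So λ(A) = 6/2 = 3.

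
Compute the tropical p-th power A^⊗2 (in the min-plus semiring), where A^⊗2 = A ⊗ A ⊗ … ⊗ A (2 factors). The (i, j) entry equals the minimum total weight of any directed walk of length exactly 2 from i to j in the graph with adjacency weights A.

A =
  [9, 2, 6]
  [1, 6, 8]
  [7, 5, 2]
A^⊗2 =
  [3, 8, 8]
  [7, 3, 7]
  [6, 7, 4]

Each entry (A^⊗2)_ij equals the minimum over all length-2 walks i = v_0 → v_1 → … → v_2 = j of Σ_t A[v_t][v_{t+1}]. For example, for (i, j) = (0, 2) we minimise over 3 possible intermediate vertex sequences; the minimum is 8, attained along the walk 0 → 2 → 2.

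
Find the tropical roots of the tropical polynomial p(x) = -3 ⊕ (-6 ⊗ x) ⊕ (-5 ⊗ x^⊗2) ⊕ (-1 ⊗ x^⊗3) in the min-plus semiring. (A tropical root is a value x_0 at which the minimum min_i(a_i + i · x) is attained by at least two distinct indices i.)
Roots: {-4, -1, 3}

Each tropical root is a break point of the lower envelope of the lines y = a_i + i · x (there are 4 lines, with slopes 0, 1, ..., 3). Only the lines that attain the minimum somewhere contribute to roots; other lines are dominated. Here the surviving (envelope) indices are i = 3, i = 2, i = 1, i = 0.
Intersections between consecutive envelope lines give the roots: for adjacent envelope indices i < j the intersection is x = (a_i − a_j) / (j − i). Reading off the sorted break points: {-4, -1, 3}.
Verification: at each break x_0, at least two indices attain the minimum of min_i(a_i + i · x_0).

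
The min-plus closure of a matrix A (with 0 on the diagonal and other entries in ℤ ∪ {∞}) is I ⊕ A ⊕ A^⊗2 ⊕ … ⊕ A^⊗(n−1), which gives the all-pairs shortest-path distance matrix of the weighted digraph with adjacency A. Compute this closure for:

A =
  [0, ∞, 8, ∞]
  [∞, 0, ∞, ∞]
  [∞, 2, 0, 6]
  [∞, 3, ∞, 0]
Closure =
  [0, 10, 8, 14]
  [∞, 0, ∞, ∞]
  [∞, 2, 0, 6]
  [∞, 3, ∞, 0]

This is the Floyd-Warshall all-pairs shortest-path computation. For each intermediate vertex k = 0, 1, …, 3, update dist[i][j] ← min(dist[i][j], dist[i][k] + dist[k][j]). The final matrix gives, for each (i, j), the minimum total weight of any directed path from i to j (possibly empty when i = j).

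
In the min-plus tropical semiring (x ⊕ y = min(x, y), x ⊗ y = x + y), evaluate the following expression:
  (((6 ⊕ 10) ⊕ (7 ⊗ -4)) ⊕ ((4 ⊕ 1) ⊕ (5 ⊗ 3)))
(((6 ⊕ 10) ⊕ (7 ⊗ -4)) ⊕ ((4 ⊕ 1) ⊕ (5 ⊗ 3))) = 1

Expand innermost to outermost. Recall ⊕ takes the minimum of its arguments and ⊗ takes their sum. Working out the expression (((6 ⊕ 10) ⊕ (7 ⊗ -4)) ⊕ ((4 ⊕ 1) ⊕ (5 ⊗ 3))) gives 1.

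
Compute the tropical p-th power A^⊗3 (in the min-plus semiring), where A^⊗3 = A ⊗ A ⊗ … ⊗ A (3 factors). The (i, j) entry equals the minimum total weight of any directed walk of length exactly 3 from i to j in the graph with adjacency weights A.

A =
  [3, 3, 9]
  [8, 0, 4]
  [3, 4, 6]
A^⊗3 =
  [9, 3, 7]
  [7, 0, 4]
  [9, 4, 8]

Each entry (A^⊗3)_ij equals the minimum over all length-3 walks i = v_0 → v_1 → … → v_3 = j of Σ_t A[v_t][v_{t+1}]. For example, for (i, j) = (0, 2) we minimise over 9 possible intermediate vertex sequences; the minimum is 7, attained along the walk 0 → 1 → 1 → 2.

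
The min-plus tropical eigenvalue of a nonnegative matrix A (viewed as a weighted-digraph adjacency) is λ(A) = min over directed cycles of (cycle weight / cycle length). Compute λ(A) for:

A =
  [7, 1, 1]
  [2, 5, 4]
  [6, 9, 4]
λ(A) = 3/2

Enumerate directed cycles and compute their means (weight / length). Sample:
  cycle 0 → 0: weight = 7, length = 1, mean = 7/1 ≈ 7.000
  cycle 1 → 1: weight = 5, length = 1, mean = 5/1 ≈ 5.000
  cycle 2 → 2: weight = 4, length = 1, mean = 4/1 ≈ 4.000
  cycle 0 → 1 → 0: weight = 3, length = 2, mean = 3/2 ≈ 1.500
  cycle 0 → 2 → 0: weight = 7, length = 2, mean = 7/2 ≈ 3.500
  cycle 1 → 0 → 1: weight = 3, length = 2, mean = 3/2 ≈ 1.500
Minimum mean = 1.500, attained e.g. along the cycle 0 → 1 → 0 with weight 3 and length 2. So λ(A) = 3/2 = 3/2.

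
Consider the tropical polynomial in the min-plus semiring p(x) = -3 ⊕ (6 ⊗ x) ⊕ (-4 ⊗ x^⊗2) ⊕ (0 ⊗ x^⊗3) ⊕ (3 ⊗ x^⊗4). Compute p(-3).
p(-3) = -10

A tropical monomial a ⊗ x^⊗i evaluates to a + i · x. Evaluating each term at x = -3:
  Term 0 contributes -3 + 0 · -3 = -3
  Term 1 contributes 6 + 1 · -3 = 3
  Term 2 contributes -4 + 2 · -3 = -10
  Term 3 contributes 0 + 3 · -3 = -9
  Term 4 contributes 3 + 4 · -3 = -9
p(-3) = ⊕ of these = min[-3, 3, -10, -9, -9] = -10.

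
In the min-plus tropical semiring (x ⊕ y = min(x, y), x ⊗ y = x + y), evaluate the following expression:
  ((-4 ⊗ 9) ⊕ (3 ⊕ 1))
((-4 ⊗ 9) ⊕ (3 ⊕ 1)) = 1

Expand innermost to outermost. Recall ⊕ takes the minimum of its arguments and ⊗ takes their sum. Working out the expression ((-4 ⊗ 9) ⊕ (3 ⊕ 1)) gives 1.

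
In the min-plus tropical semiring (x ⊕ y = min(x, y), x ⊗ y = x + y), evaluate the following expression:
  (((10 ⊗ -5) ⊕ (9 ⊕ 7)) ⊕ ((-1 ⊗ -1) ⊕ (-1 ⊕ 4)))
(((10 ⊗ -5) ⊕ (9 ⊕ 7)) ⊕ ((-1 ⊗ -1) ⊕ (-1 ⊕ 4))) = -2

Expand innermost to outermost. Recall ⊕ takes the minimum of its arguments and ⊗ takes their sum. Working out the expression (((10 ⊗ -5) ⊕ (9 ⊕ 7)) ⊕ ((-1 ⊗ -1) ⊕ (-1 ⊕ 4))) gives -2.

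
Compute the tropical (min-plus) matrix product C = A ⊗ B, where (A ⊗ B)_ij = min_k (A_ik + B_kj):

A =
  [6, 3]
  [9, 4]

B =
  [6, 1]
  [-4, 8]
A ⊗ B =
  [-1, 7]
  [0, 10]

Apply the min-plus product entry-by-entry:
  C[0][0] = min over k of (A[0][0] + B[0][0] = 6 + 6 = 12, A[0][1] + B[1][0] = 3 + -4 = -1) = -1 (attained at k = 1)
  C[0][1] = min over k of (A[0][0] + B[0][1] = 6 + 1 = 7, A[0][1] + B[1][1] = 3 + 8 = 11) = 7 (attained at k = 0)
  C[1][0] = min over k of (A[1][0] + B[0][0] = 9 + 6 = 15, A[1][1] + B[1][0] = 4 + -4 = 0) = 0 (attained at k = 1)
  C[1][1] = min over k of (A[1][0] + B[0][1] = 9 + 1 = 10, A[1][1] + B[1][1] = 4 + 8 = 12) = 10 (attained at k = 0)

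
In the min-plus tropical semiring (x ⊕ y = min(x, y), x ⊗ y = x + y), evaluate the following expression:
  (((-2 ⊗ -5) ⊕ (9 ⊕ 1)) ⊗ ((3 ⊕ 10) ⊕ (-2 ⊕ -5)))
(((-2 ⊗ -5) ⊕ (9 ⊕ 1)) ⊗ ((3 ⊕ 10) ⊕ (-2 ⊕ -5))) = -12

Expand innermost to outermost. Recall ⊕ takes the minimum of its arguments and ⊗ takes their sum. Working out the expression (((-2 ⊗ -5) ⊕ (9 ⊕ 1)) ⊗ ((3 ⊕ 10) ⊕ (-2 ⊕ -5))) gives -12.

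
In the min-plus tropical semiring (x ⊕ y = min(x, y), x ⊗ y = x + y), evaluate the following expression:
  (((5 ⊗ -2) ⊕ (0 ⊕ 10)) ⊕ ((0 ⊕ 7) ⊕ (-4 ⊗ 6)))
(((5 ⊗ -2) ⊕ (0 ⊕ 10)) ⊕ ((0 ⊕ 7) ⊕ (-4 ⊗ 6))) = 0

Expand innermost to outermost. Recall ⊕ takes the minimum of its arguments and ⊗ takes their sum. Working out the expression (((5 ⊗ -2) ⊕ (0 ⊕ 10)) ⊕ ((0 ⊕ 7) ⊕ (-4 ⊗ 6))) gives 0.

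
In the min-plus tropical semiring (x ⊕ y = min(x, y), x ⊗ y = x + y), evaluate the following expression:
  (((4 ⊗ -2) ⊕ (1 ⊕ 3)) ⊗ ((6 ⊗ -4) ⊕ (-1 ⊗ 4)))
(((4 ⊗ -2) ⊕ (1 ⊕ 3)) ⊗ ((6 ⊗ -4) ⊕ (-1 ⊗ 4))) = 3

Expand innermost to outermost. Recall ⊕ takes the minimum of its arguments and ⊗ takes their sum. Working out the expression (((4 ⊗ -2) ⊕ (1 ⊕ 3)) ⊗ ((6 ⊗ -4) ⊕ (-1 ⊗ 4))) gives 3.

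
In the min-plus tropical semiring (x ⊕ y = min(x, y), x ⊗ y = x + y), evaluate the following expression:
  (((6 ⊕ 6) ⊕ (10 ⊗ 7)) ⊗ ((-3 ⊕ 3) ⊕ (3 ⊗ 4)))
(((6 ⊕ 6) ⊕ (10 ⊗ 7)) ⊗ ((-3 ⊕ 3) ⊕ (3 ⊗ 4))) = 3

Expand innermost to outermost. Recall ⊕ takes the minimum of its arguments and ⊗ takes their sum. Working out the expression (((6 ⊕ 6) ⊕ (10 ⊗ 7)) ⊗ ((-3 ⊕ 3) ⊕ (3 ⊗ 4))) gives 3.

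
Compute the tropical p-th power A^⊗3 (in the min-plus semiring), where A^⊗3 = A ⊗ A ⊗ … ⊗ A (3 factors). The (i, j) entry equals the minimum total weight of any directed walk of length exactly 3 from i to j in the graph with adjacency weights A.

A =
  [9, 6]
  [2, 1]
A^⊗3 =
  [9, 8]
  [4, 3]

Each entry (A^⊗3)_ij equals the minimum over all length-3 walks i = v_0 → v_1 → … → v_3 = j of Σ_t A[v_t][v_{t+1}]. For example, for (i, j) = (0, 1) we minimise over 4 possible intermediate vertex sequences; the minimum is 8, attained along the walk 0 → 1 → 1 → 1.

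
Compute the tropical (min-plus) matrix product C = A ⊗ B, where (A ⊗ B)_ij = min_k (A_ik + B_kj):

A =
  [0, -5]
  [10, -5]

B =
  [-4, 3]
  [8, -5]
A ⊗ B =
  [-4, -10]
  [3, -10]

Apply the min-plus product entry-by-entry:
  C[0][0] = min over k of (A[0][0] + B[0][0] = 0 + -4 = -4, A[0][1] + B[1][0] = -5 + 8 = 3) = -4 (attained at k = 0)
  C[0][1] = min over k of (A[0][0] + B[0][1] = 0 + 3 = 3, A[0][1] + B[1][1] = -5 + -5 = -10) = -10 (attained at k = 1)
  C[1][0] = min over k of (A[1][0] + B[0][0] = 10 + -4 = 6, A[1][1] + B[1][0] = -5 + 8 = 3) = 3 (attained at k = 1)
  C[1][1] = min over k of (A[1][0] + B[0][1] = 10 + 3 = 13, A[1][1] + B[1][1] = -5 + -5 = -10) = -10 (attained at k = 1)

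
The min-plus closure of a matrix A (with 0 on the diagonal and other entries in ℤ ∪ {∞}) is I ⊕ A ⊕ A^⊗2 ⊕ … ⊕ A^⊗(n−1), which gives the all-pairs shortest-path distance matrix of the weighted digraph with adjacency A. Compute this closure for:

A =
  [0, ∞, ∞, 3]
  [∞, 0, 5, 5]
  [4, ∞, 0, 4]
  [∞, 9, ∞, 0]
Closure =
  [0, 12, 17, 3]
  [9, 0, 5, 5]
  [4, 13, 0, 4]
  [18, 9, 14, 0]

This is the Floyd-Warshall all-pairs shortest-path computation. For each intermediate vertex k = 0, 1, …, 3, update dist[i][j] ← min(dist[i][j], dist[i][k] + dist[k][j]). The final matrix gives, for each (i, j), the minimum total weight of any directed path from i to j (possibly empty when i = j).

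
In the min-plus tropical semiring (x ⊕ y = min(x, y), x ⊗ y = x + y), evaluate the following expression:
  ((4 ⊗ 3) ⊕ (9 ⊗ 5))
((4 ⊗ 3) ⊕ (9 ⊗ 5)) = 7

Expand innermost to outermost. Recall ⊕ takes the minimum of its arguments and ⊗ takes their sum. Working out the expression ((4 ⊗ 3) ⊕ (9 ⊗ 5)) gives 7.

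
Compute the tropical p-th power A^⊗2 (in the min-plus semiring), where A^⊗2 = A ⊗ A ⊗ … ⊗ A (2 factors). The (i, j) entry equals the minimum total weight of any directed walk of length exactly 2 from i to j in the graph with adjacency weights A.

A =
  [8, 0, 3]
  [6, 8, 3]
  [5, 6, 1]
A^⊗2 =
  [6, 8, 3]
  [8, 6, 4]
  [6, 5, 2]

Each entry (A^⊗2)_ij equals the minimum over all length-2 walks i = v_0 → v_1 → … → v_2 = j of Σ_t A[v_t][v_{t+1}]. For example, for (i, j) = (0, 2) we minimise over 3 possible intermediate vertex sequences; the minimum is 3, attained along the walk 0 → 1 → 2.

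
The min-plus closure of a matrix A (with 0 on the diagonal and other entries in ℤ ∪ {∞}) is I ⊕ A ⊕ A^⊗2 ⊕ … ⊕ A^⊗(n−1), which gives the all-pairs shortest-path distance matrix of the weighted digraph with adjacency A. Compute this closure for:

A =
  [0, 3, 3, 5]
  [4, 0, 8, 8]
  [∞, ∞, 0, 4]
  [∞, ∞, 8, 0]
Closure =
  [0, 3, 3, 5]
  [4, 0, 7, 8]
  [∞, ∞, 0, 4]
  [∞, ∞, 8, 0]

This is the Floyd-Warshall all-pairs shortest-path computation. For each intermediate vertex k = 0, 1, …, 3, update dist[i][j] ← min(dist[i][j], dist[i][k] + dist[k][j]). The final matrix gives, for each (i, j), the minimum total weight of any directed path from i to j (possibly empty when i = j).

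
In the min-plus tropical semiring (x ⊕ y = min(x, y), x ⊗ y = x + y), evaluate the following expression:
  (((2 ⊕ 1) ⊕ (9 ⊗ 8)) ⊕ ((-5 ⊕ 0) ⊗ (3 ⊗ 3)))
(((2 ⊕ 1) ⊕ (9 ⊗ 8)) ⊕ ((-5 ⊕ 0) ⊗ (3 ⊗ 3))) = 1

Expand innermost to outermost. Recall ⊕ takes the minimum of its arguments and ⊗ takes their sum. Working out the expression (((2 ⊕ 1) ⊕ (9 ⊗ 8)) ⊕ ((-5 ⊕ 0) ⊗ (3 ⊗ 3))) gives 1.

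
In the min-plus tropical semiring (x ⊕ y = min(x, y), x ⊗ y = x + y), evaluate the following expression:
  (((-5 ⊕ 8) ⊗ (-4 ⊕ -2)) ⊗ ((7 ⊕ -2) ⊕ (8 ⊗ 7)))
(((-5 ⊕ 8) ⊗ (-4 ⊕ -2)) ⊗ ((7 ⊕ -2) ⊕ (8 ⊗ 7))) = -11

Expand innermost to outermost. Recall ⊕ takes the minimum of its arguments and ⊗ takes their sum. Working out the expression (((-5 ⊕ 8) ⊗ (-4 ⊕ -2)) ⊗ ((7 ⊕ -2) ⊕ (8 ⊗ 7))) gives -11.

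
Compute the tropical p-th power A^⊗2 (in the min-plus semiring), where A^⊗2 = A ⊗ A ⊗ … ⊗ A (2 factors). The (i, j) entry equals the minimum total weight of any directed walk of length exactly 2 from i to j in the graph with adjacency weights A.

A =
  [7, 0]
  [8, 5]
A^⊗2 =
  [8, 5]
  [13, 8]

Each entry (A^⊗2)_ij equals the minimum over all length-2 walks i = v_0 → v_1 → … → v_2 = j of Σ_t A[v_t][v_{t+1}]. For example, for (i, j) = (0, 1) we minimise over 2 possible intermediate vertex sequences; the minimum is 5, attained along the walk 0 → 1 → 1.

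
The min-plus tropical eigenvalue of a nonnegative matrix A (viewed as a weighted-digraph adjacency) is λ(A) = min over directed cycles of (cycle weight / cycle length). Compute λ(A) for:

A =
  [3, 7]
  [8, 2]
λ(A) = 2

Enumerate directed cycles and compute their means (weight / length). Sample:
  cycle 0 → 0: weight = 3, length = 1, mean = 3/1 ≈ 3.000
  cycle 1 → 1: weight = 2, length = 1, mean = 2/1 ≈ 2.000
  cycle 0 → 1 → 0: weight = 15, length = 2, mean = 15/2 ≈ 7.500
  cycle 1 → 0 → 1: weight = 15, length = 2, mean = 15/2 ≈ 7.500
Minimum mean = 2.000, attained e.g. along the cycle 1 → 1 with weight 2 and length 1. So λ(A) = 2/1 = 2.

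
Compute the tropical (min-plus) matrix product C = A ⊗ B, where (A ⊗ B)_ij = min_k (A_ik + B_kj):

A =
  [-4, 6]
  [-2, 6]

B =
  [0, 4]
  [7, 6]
A ⊗ B =
  [-4, 0]
  [-2, 2]

Apply the min-plus product entry-by-entry:
  C[0][0] = min over k of (A[0][0] + B[0][0] = -4 + 0 = -4, A[0][1] + B[1][0] = 6 + 7 = 13) = -4 (attained at k = 0)
  C[0][1] = min over k of (A[0][0] + B[0][1] = -4 + 4 = 0, A[0][1] + B[1][1] = 6 + 6 = 12) = 0 (attained at k = 0)
  C[1][0] = min over k of (A[1][0] + B[0][0] = -2 + 0 = -2, A[1][1] + B[1][0] = 6 + 7 = 13) = -2 (attained at k = 0)
  C[1][1] = min over k of (A[1][0] + B[0][1] = -2 + 4 = 2, A[1][1] + B[1][1] = 6 + 6 = 12) = 2 (attained at k = 0)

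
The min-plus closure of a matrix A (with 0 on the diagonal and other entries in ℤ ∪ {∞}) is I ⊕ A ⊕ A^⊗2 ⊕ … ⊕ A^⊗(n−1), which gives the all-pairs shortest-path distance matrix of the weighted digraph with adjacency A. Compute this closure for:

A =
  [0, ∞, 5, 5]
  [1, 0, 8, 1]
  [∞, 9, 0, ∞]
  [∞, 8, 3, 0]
Closure =
  [0, 13, 5, 5]
  [1, 0, 4, 1]
  [10, 9, 0, 10]
  [9, 8, 3, 0]

This is the Floyd-Warshall all-pairs shortest-path computation. For each intermediate vertex k = 0, 1, …, 3, update dist[i][j] ← min(dist[i][j], dist[i][k] + dist[k][j]). The final matrix gives, for each (i, j), the minimum total weight of any directed path from i to j (possibly empty when i = j).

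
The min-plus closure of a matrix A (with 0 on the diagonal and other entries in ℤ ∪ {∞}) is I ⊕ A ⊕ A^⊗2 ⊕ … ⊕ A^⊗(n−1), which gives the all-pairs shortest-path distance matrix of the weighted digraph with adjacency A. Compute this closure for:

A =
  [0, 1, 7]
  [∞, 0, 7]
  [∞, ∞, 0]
Closure =
  [0, 1, 7]
  [∞, 0, 7]
  [∞, ∞, 0]

This is the Floyd-Warshall all-pairs shortest-path computation. For each intermediate vertex k = 0, 1, …, 2, update dist[i][j] ← min(dist[i][j], dist[i][k] + dist[k][j]). The final matrix gives, for each (i, j), the minimum total weight of any directed path from i to j (possibly empty when i = j).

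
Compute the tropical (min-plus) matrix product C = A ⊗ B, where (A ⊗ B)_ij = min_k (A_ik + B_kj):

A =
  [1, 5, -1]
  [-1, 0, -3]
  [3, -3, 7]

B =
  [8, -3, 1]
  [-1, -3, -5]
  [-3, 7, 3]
A ⊗ B =
  [-4, -2, 0]
  [-6, -4, -5]
  [-4, -6, -8]

Apply the min-plus product entry-by-entry:
  C[0][0] = min over k of (A[0][0] + B[0][0] = 1 + 8 = 9, A[0][1] + B[1][0] = 5 + -1 = 4, A[0][2] + B[2][0] = -1 + -3 = -4) = -4 (attained at k = 2)
  C[0][1] = min over k of (A[0][0] + B[0][1] = 1 + -3 = -2, A[0][1] + B[1][1] = 5 + -3 = 2, A[0][2] + B[2][1] = -1 + 7 = 6) = -2 (attained at k = 0)
  C[0][2] = min over k of (A[0][0] + B[0][2] = 1 + 1 = 2, A[0][1] + B[1][2] = 5 + -5 = 0, A[0][2] + B[2][2] = -1 + 3 = 2) = 0 (attained at k = 1)
  C[1][0] = min over k of (A[1][0] + B[0][0] = -1 + 8 = 7, A[1][1] + B[1][0] = 0 + -1 = -1, A[1][2] + B[2][0] = -3 + -3 = -6) = -6 (attained at k = 2)
  C[1][1] = min over k of (A[1][0] + B[0][1] = -1 + -3 = -4, A[1][1] + B[1][1] = 0 + -3 = -3, A[1][2] + B[2][1] = -3 + 7 = 4) = -4 (attained at k = 0)
  C[1][2] = min over k of (A[1][0] + B[0][2] = -1 + 1 = 0, A[1][1] + B[1][2] = 0 + -5 = -5, A[1][2] + B[2][2] = -3 + 3 = 0) = -5 (attained at k = 1)
  C[2][0] = min over k of (A[2][0] + B[0][0] = 3 + 8 = 11, A[2][1] + B[1][0] = -3 + -1 = -4, A[2][2] + B[2][0] = 7 + -3 = 4) = -4 (attained at k = 1)
  C[2][1] = min over k of (A[2][0] + B[0][1] = 3 + -3 = 0, A[2][1] + B[1][1] = -3 + -3 = -6, A[2][2] + B[2][1] = 7 + 7 = 14) = -6 (attained at k = 1)
  C[2][2] = min over k of (A[2][0] + B[0][2] = 3 + 1 = 4, A[2][1] + B[1][2] = -3 + -5 = -8, A[2][2] + B[2][2] = 7 + 3 = 10) = -8 (attained at k = 1)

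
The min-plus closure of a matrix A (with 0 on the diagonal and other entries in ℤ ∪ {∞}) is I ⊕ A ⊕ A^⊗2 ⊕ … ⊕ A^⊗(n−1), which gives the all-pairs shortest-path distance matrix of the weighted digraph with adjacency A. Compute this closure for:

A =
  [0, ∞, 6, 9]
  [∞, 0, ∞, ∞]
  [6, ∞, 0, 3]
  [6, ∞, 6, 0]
Closure =
  [0, ∞, 6, 9]
  [∞, 0, ∞, ∞]
  [6, ∞, 0, 3]
  [6, ∞, 6, 0]

This is the Floyd-Warshall all-pairs shortest-path computation. For each intermediate vertex k = 0, 1, …, 3, update dist[i][j] ← min(dist[i][j], dist[i][k] + dist[k][j]). The final matrix gives, for each (i, j), the minimum total weight of any directed path from i to j (possibly empty when i = j).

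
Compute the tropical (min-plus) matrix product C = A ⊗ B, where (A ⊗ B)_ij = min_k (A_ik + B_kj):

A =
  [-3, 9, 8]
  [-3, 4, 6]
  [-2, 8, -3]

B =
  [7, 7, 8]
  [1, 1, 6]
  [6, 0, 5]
A ⊗ B =
  [4, 4, 5]
  [4, 4, 5]
  [3, -3, 2]

Apply the min-plus product entry-by-entry:
  C[0][0] = min over k of (A[0][0] + B[0][0] = -3 + 7 = 4, A[0][1] + B[1][0] = 9 + 1 = 10, A[0][2] + B[2][0] = 8 + 6 = 14) = 4 (attained at k = 0)
  C[0][1] = min over k of (A[0][0] + B[0][1] = -3 + 7 = 4, A[0][1] + B[1][1] = 9 + 1 = 10, A[0][2] + B[2][1] = 8 + 0 = 8) = 4 (attained at k = 0)
  C[0][2] = min over k of (A[0][0] + B[0][2] = -3 + 8 = 5, A[0][1] + B[1][2] = 9 + 6 = 15, A[0][2] + B[2][2] = 8 + 5 = 13) = 5 (attained at k = 0)
  C[1][0] = min over k of (A[1][0] + B[0][0] = -3 + 7 = 4, A[1][1] + B[1][0] = 4 + 1 = 5, A[1][2] + B[2][0] = 6 + 6 = 12) = 4 (attained at k = 0)
  C[1][1] = min over k of (A[1][0] + B[0][1] = -3 + 7 = 4, A[1][1] + B[1][1] = 4 + 1 = 5, A[1][2] + B[2][1] = 6 + 0 = 6) = 4 (attained at k = 0)
  C[1][2] = min over k of (A[1][0] + B[0][2] = -3 + 8 = 5, A[1][1] + B[1][2] = 4 + 6 = 10, A[1][2] + B[2][2] = 6 + 5 = 11) = 5 (attained at k = 0)
  C[2][0] = min over k of (A[2][0] + B[0][0] = -2 + 7 = 5, A[2][1] + B[1][0] = 8 + 1 = 9, A[2][2] + B[2][0] = -3 + 6 = 3) = 3 (attained at k = 2)
  C[2][1] = min over k of (A[2][0] + B[0][1] = -2 + 7 = 5, A[2][1] + B[1][1] = 8 + 1 = 9, A[2][2] + B[2][1] = -3 + 0 = -3) = -3 (attained at k = 2)
  C[2][2] = min over k of (A[2][0] + B[0][2] = -2 + 8 = 6, A[2][1] + B[1][2] = 8 + 6 = 14, A[2][2] + B[2][2] = -3 + 5 = 2) = 2 (attained at k = 2)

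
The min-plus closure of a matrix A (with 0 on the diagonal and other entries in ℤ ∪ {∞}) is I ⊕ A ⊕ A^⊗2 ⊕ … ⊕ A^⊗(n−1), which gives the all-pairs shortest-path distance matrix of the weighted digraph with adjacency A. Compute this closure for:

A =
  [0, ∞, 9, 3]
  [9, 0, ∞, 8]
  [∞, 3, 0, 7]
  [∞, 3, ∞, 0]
Closure =
  [0, 6, 9, 3]
  [9, 0, 18, 8]
  [12, 3, 0, 7]
  [12, 3, 21, 0]

This is the Floyd-Warshall all-pairs shortest-path computation. For each intermediate vertex k = 0, 1, …, 3, update dist[i][j] ← min(dist[i][j], dist[i][k] + dist[k][j]). The final matrix gives, for each (i, j), the minimum total weight of any directed path from i to j (possibly empty when i = j).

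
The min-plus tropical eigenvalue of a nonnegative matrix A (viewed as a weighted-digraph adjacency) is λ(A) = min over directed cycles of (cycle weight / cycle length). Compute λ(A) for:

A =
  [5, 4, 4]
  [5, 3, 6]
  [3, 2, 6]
λ(A) = 3

Enumerate directed cycles and compute their means (weight / length). Sample:
  cycle 0 → 0: weight = 5, length = 1, mean = 5/1 ≈ 5.000
  cycle 1 → 1: weight = 3, length = 1, mean = 3/1 ≈ 3.000
  cycle 2 → 2: weight = 6, length = 1, mean = 6/1 ≈ 6.000
  cycle 0 → 1 → 0: weight = 9, length = 2, mean = 9/2 ≈ 4.500
  cycle 0 → 2 → 0: weight = 7, length = 2, mean = 7/2 ≈ 3.500
  cycle 1 → 0 → 1: weight = 9, length = 2, mean = 9/2 ≈ 4.500
Minimum mean = 3.000, attained e.g. along the cycle 1 → 1 with weight 3 and length 1. So λ(A) = 3/1 = 3.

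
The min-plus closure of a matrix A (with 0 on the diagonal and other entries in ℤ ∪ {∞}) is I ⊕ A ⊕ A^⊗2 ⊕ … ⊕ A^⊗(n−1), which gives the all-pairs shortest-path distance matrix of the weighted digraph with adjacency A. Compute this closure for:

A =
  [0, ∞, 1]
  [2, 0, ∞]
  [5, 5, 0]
Closure =
  [0, 6, 1]
  [2, 0, 3]
  [5, 5, 0]

This is the Floyd-Warshall all-pairs shortest-path computation. For each intermediate vertex k = 0, 1, …, 2, update dist[i][j] ← min(dist[i][j], dist[i][k] + dist[k][j]). The final matrix gives, for each (i, j), the minimum total weight of any directed path from i to j (possibly empty when i = j).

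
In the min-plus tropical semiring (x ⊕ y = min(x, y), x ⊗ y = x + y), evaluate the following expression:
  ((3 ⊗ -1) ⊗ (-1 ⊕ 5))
((3 ⊗ -1) ⊗ (-1 ⊕ 5)) = 1

Expand innermost to outermost. Recall ⊕ takes the minimum of its arguments and ⊗ takes their sum. Working out the expression ((3 ⊗ -1) ⊗ (-1 ⊕ 5)) gives 1.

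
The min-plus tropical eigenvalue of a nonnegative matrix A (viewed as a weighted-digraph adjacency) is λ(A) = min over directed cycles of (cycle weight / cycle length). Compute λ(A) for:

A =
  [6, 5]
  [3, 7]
λ(A) = 4

Enumerate directed cycles and compute their means (weight / length). Sample:
  cycle 0 → 0: weight = 6, length = 1, mean = 6/1 ≈ 6.000
  cycle 1 → 1: weight = 7, length = 1, mean = 7/1 ≈ 7.000
  cycle 0 → 1 → 0: weight = 8, length = 2, mean = 8/2 ≈ 4.000
  cycle 1 → 0 → 1: weight = 8, length = 2, mean = 8/2 ≈ 4.000
Minimum mean = 4.000, attained e.g. along the cycle 0 → 1 → 0 with weight 8 and length 2. So λ(A) = 8/2 = 4.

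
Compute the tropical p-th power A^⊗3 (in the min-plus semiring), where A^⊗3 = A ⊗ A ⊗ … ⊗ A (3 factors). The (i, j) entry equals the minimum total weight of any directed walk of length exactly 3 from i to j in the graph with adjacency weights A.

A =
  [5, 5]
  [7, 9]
A^⊗3 =
  [15, 15]
  [17, 17]

Each entry (A^⊗3)_ij equals the minimum over all length-3 walks i = v_0 → v_1 → … → v_3 = j of Σ_t A[v_t][v_{t+1}]. For example, for (i, j) = (0, 1) we minimise over 4 possible intermediate vertex sequences; the minimum is 15, attained along the walk 0 → 0 → 0 → 1.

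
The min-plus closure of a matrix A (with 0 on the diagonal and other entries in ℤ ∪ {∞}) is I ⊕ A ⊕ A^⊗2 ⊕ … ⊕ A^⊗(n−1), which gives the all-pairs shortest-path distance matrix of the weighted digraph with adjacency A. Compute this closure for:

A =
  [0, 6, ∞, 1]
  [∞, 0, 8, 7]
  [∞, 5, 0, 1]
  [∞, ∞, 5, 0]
Closure =
  [0, 6, 6, 1]
  [∞, 0, 8, 7]
  [∞, 5, 0, 1]
  [∞, 10, 5, 0]

This is the Floyd-Warshall all-pairs shortest-path computation. For each intermediate vertex k = 0, 1, …, 3, update dist[i][j] ← min(dist[i][j], dist[i][k] + dist[k][j]). The final matrix gives, for each (i, j), the minimum total weight of any directed path from i to j (possibly empty when i = j).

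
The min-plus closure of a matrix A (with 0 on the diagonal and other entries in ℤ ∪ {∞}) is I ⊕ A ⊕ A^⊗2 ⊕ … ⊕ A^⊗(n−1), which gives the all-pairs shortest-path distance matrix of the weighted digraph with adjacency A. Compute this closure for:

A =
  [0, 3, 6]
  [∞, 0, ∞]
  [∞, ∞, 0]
Closure =
  [0, 3, 6]
  [∞, 0, ∞]
  [∞, ∞, 0]

This is the Floyd-Warshall all-pairs shortest-path computation. For each intermediate vertex k = 0, 1, …, 2, update dist[i][j] ← min(dist[i][j], dist[i][k] + dist[k][j]). The final matrix gives, for each (i, j), the minimum total weight of any directed path from i to j (possibly empty when i = j).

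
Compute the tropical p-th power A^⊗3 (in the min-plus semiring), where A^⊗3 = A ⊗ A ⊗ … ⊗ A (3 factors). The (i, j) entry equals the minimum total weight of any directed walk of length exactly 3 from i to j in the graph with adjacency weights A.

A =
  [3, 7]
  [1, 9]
A^⊗3 =
  [9, 13]
  [7, 11]

Each entry (A^⊗3)_ij equals the minimum over all length-3 walks i = v_0 → v_1 → … → v_3 = j of Σ_t A[v_t][v_{t+1}]. For example, for (i, j) = (0, 1) we minimise over 4 possible intermediate vertex sequences; the minimum is 13, attained along the walk 0 → 0 → 0 → 1.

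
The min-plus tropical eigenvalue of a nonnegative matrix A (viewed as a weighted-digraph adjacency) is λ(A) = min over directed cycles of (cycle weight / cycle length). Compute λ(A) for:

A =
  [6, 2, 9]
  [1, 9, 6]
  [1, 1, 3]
λ(A) = 3/2

Enumerate directed cycles and compute their means (weight / length). Sample:
  cycle 0 → 0: weight = 6, length = 1, mean = 6/1 ≈ 6.000
  cycle 1 → 1: weight = 9, length = 1, mean = 9/1 ≈ 9.000
  cycle 2 → 2: weight = 3, length = 1, mean = 3/1 ≈ 3.000
  cycle 0 → 1 → 0: weight = 3, length = 2, mean = 3/2 ≈ 1.500
  cycle 0 → 2 → 0: weight = 10, length = 2, mean = 10/2 ≈ 5.000
  cycle 1 → 0 → 1: weight = 3, length = 2, mean = 3/2 ≈ 1.500
Minimum mean = 1.500, attained e.g. along the cycle 0 → 1 → 0 with weight 3 and length 2. So λ(A) = 3/2 = 3/2.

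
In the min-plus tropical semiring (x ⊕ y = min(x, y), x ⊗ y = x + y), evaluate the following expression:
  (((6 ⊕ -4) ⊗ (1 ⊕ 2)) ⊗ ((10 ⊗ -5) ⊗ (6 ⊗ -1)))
(((6 ⊕ -4) ⊗ (1 ⊕ 2)) ⊗ ((10 ⊗ -5) ⊗ (6 ⊗ -1))) = 7

Expand innermost to outermost. Recall ⊕ takes the minimum of its arguments and ⊗ takes their sum. Working out the expression (((6 ⊕ -4) ⊗ (1 ⊕ 2)) ⊗ ((10 ⊗ -5) ⊗ (6 ⊗ -1))) gives 7.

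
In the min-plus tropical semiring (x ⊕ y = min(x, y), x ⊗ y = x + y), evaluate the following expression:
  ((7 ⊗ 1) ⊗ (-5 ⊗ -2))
((7 ⊗ 1) ⊗ (-5 ⊗ -2)) = 1

Expand innermost to outermost. Recall ⊕ takes the minimum of its arguments and ⊗ takes their sum. Working out the expression ((7 ⊗ 1) ⊗ (-5 ⊗ -2)) gives 1.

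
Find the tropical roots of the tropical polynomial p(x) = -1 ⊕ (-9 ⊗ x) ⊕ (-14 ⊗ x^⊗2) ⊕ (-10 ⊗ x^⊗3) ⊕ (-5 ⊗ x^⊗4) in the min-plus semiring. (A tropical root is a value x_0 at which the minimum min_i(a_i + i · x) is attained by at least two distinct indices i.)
Roots: {-5, -4, 5, 8}

Each tropical root is a break point of the lower envelope of the lines y = a_i + i · x (there are 5 lines, with slopes 0, 1, ..., 4). Only the lines that attain the minimum somewhere contribute to roots; other lines are dominated. Here the surviving (envelope) indices are i = 4, i = 3, i = 2, i = 1, i = 0.
Intersections between consecutive envelope lines give the roots: for adjacent envelope indices i < j the intersection is x = (a_i − a_j) / (j − i). Reading off the sorted break points: {-5, -4, 5, 8}.
Verification: at each break x_0, at least two indices attain the minimum of min_i(a_i + i · x_0).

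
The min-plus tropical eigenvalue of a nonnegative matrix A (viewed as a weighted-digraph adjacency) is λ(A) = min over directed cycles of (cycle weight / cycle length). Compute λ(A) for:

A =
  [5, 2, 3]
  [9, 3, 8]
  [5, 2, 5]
λ(A) = 3

Enumerate directed cycles and compute their means (weight / length). Sample:
  cycle 0 → 0: weight = 5, length = 1, mean = 5/1 ≈ 5.000
  cycle 1 → 1: weight = 3, length = 1, mean = 3/1 ≈ 3.000
  cycle 2 → 2: weight = 5, length = 1, mean = 5/1 ≈ 5.000
  cycle 0 → 1 → 0: weight = 11, length = 2, mean = 11/2 ≈ 5.500
  cycle 0 → 2 → 0: weight = 8, length = 2, mean = 8/2 ≈ 4.000
  cycle 1 → 0 → 1: weight = 11, length = 2, mean = 11/2 ≈ 5.500
Minimum mean = 3.000, attained e.g. along the cycle 1 → 1 with weight 3 and length 1. So λ(A) = 3/1 = 3.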